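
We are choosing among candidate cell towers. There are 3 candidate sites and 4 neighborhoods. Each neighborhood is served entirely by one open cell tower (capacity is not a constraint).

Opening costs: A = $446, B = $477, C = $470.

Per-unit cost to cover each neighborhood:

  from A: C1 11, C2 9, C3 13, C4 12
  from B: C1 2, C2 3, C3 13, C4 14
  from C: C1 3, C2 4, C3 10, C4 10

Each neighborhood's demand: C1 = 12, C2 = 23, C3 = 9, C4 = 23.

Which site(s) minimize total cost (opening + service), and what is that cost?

For any fixed open set, each neighborhood goes to its cheapest open site; total = fixed + service.
{C}: C1→C 3·12=36, C2→C 4·23=92, C3→C 10·9=90, C4→C 10·23=230. Service 448; fixed 470; total 918.
{B}: C1→B 2·12=24, C2→B 3·23=69, C3→B 13·9=117, C4→B 14·23=322. Service 532; fixed 477; total 1009.
{A}: C1→A 11·12=132, C2→A 9·23=207, C3→A 13·9=117, C4→A 12·23=276. Service 732; fixed 446; total 1178.
{A, B, C}: C1→B 2·12=24, C2→B 3·23=69, C3→C 10·9=90, C4→C 10·23=230. Service 413; fixed 1393; total 1806.
No other subset beats 918.

Open C only; minimum total cost 918.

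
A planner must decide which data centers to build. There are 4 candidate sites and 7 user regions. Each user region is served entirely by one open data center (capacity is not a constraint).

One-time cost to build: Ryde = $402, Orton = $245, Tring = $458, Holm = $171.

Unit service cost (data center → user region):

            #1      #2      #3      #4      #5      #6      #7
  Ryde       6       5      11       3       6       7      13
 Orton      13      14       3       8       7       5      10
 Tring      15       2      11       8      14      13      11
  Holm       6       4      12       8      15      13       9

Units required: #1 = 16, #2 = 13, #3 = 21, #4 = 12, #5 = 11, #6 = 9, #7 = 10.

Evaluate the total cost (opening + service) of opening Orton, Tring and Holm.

Total cost: 1367

Each user region is assigned to its cheapest site among the open ones.
{Orton, Tring, Holm}: #1→Holm 6·16=96, #2→Tring 2·13=26, #3→Orton 3·21=63, #4→Orton 8·12=96, #5→Orton 7·11=77, #6→Orton 5·9=45, #7→Holm 9·10=90. Service 493; fixed 874; total 1367.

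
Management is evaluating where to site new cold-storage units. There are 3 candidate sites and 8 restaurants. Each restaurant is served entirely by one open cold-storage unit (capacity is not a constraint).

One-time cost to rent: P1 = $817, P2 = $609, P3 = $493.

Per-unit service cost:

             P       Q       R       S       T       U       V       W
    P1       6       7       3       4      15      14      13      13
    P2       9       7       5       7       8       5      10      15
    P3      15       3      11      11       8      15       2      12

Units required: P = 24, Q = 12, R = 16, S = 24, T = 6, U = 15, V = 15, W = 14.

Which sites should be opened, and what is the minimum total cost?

Open P2 only; minimum total cost 1640.

For any fixed open set, each restaurant goes to its cheapest open site; total = fixed + service.
{P2}: P→P2 9·24=216, Q→P2 7·12=84, R→P2 5·16=80, S→P2 7·24=168, T→P2 8·6=48, U→P2 5·15=75, V→P2 10·15=150, W→P2 15·14=210. Service 1031; fixed 609; total 1640.
{P3}: service 1307 + fixed 493 = 1800
{P1}: P→P1 6·24=144, Q→P1 7·12=84, R→P1 3·16=48, S→P1 4·24=96, T→P1 15·6=90, U→P1 14·15=210, V→P1 13·15=195, W→P1 13·14=182. Service 1049; fixed 817; total 1866.
{P1, P2, P3}: service 645 + fixed 1919 = 2564
(All 7 nonempty subsets were checked; P2 only is lowest.)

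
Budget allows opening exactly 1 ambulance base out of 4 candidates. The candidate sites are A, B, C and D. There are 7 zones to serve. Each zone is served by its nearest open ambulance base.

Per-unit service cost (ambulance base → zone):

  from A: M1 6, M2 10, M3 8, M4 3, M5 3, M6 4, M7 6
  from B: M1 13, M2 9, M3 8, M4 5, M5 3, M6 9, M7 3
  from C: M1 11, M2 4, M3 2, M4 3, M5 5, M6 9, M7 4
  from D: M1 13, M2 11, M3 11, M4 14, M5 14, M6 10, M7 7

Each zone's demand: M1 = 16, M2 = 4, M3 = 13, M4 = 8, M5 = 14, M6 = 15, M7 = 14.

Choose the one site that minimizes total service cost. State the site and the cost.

Choose A only; total service cost 450.

With exactly 1 open, each zone uses its cheapest among the chosen.
{A}: M1→A 6·16=96, M2→A 10·4=40, M3→A 8·13=104, M4→A 3·8=24, M5→A 3·14=42, M6→A 4·15=60, M7→A 6·14=84. Service cost 450.
{C}: service cost 503
{B}: service cost 607
Among all 4 size-1 choices, {A} is lowest.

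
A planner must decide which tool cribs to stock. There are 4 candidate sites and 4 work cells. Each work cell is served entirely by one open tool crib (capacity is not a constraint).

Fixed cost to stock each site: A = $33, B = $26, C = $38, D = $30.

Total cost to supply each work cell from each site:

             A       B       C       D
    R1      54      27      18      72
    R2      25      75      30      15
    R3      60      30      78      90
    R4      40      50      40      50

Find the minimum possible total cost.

For any fixed open set, each work cell goes to its cheapest open site; total = fixed + service.
{B, D}: R1→B 27, R2→D 15, R3→B 30, R4→B 50. Service 122; fixed 56; total 178.
{A, B}: R1→B 27, R2→A 25, R3→B 30, R4→A 40. Service 122; fixed 59; total 181.
{B, C}: R1→C 18, R2→C 30, R3→B 30, R4→C 40. Service 118; fixed 64; total 182.
{A, B, C, D}: R1→C 18, R2→D 15, R3→B 30, R4→A 40. Service 103; fixed 127; total 230.
No other subset beats 178.

Minimum total cost: 178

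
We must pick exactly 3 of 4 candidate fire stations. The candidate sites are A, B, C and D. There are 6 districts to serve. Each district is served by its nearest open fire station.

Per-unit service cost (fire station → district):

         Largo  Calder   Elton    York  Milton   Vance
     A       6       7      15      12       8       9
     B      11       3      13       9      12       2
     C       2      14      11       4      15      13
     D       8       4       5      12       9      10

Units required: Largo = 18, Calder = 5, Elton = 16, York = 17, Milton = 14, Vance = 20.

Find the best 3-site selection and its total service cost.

Choose B, C and D; total service cost 365.

With exactly 3 open, each district uses its cheapest among the chosen.
{B, C, D}: Largo→C 2·18=36, Calder→B 3·5=15, Elton→D 5·16=80, York→C 4·17=68, Milton→D 9·14=126, Vance→B 2·20=40. Service cost 365.
{A, B, C}: service cost 447
{A, C, D}: service cost 496
Among all 4 size-3 choices, {B, C, D} is lowest.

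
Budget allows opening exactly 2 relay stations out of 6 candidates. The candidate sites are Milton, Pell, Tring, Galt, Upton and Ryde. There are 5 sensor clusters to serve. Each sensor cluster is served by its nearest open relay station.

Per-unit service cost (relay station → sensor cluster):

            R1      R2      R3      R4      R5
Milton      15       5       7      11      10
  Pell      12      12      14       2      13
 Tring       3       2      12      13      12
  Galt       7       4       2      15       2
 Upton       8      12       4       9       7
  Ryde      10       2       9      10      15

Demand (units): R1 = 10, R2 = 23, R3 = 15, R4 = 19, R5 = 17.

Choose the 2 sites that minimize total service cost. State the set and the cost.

Choose Pell and Galt; total service cost 264.

With exactly 2 open, each sensor cluster uses its cheapest among the chosen.
{Pell, Galt}: R1→Galt 7·10=70, R2→Galt 4·23=92, R3→Galt 2·15=30, R4→Pell 2·19=38, R5→Galt 2·17=34. Service cost 264.
{Galt, Ryde}: service cost 370
{Tring, Galt}: service cost 387
Among all 15 size-2 choices, {Pell, Galt} is lowest.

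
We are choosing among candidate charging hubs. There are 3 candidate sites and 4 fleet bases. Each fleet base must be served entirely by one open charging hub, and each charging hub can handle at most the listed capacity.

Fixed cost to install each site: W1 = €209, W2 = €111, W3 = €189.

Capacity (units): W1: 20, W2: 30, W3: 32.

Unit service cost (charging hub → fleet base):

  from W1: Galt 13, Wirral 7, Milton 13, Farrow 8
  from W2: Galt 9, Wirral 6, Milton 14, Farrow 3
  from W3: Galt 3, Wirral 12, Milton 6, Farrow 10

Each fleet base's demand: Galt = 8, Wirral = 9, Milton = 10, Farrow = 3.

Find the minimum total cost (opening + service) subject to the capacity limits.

Open {W2}: Galt→W2 9·8=72, Wirral→W2 6·9=54, Milton→W2 14·10=140, Farrow→W2 3·3=9.
Loads: W2 carries 30/30. Service 275; fixed 111; total 386.
Next best feasible plan costs 411.

Minimum total cost: 386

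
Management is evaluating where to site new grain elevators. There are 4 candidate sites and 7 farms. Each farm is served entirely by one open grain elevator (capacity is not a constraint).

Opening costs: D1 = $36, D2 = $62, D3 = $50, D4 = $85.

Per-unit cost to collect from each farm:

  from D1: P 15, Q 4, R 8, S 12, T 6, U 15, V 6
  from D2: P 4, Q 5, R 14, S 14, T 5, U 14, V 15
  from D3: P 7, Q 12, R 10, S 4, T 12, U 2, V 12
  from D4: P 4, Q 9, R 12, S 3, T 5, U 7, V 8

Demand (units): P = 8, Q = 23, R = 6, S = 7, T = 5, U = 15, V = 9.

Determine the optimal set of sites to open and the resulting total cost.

Open D1 and D3; minimum total cost 424.

For any fixed open set, each farm goes to its cheapest open site; total = fixed + service.
{D1, D3}: P→D3 7·8=56, Q→D1 4·23=92, R→D1 8·6=48, S→D3 4·7=28, T→D1 6·5=30, U→D3 2·15=30, V→D1 6·9=54. Service 338; fixed 86; total 424.
{D1, D2, D3}: service 309 + fixed 148 = 457
{D1, D3, D4}: P→D4 4·8=32, Q→D1 4·23=92, R→D1 8·6=48, S→D4 3·7=21, T→D4 5·5=25, U→D3 2·15=30, V→D1 6·9=54. Service 302; fixed 171; total 473.
{D1, D2, D3, D4}: P→D2 4·8=32, Q→D1 4·23=92, R→D1 8·6=48, S→D4 3·7=21, T→D2 5·5=25, U→D3 2·15=30, V→D1 6·9=54. Service 302; fixed 233; total 535.
No other subset beats 424.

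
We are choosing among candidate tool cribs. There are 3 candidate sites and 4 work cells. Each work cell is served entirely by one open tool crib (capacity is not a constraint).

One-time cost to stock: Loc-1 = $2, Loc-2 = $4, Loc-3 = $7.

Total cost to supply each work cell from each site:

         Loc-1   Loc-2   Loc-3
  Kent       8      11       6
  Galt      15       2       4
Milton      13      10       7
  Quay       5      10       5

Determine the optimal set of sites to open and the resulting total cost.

Open Loc-3 only; minimum total cost 29.

For any fixed open set, each work cell goes to its cheapest open site; total = fixed + service.
{Loc-3}: Kent→Loc-3 6, Galt→Loc-3 4, Milton→Loc-3 7, Quay→Loc-3 5. Service 22; fixed 7; total 29.
{Loc-1, Loc-2}: service 25 + fixed 6 = 31
{Loc-1, Loc-3}: service 22 + fixed 9 = 31
{Loc-1, Loc-2, Loc-3}: service 20 + fixed 13 = 33
No other subset beats 29.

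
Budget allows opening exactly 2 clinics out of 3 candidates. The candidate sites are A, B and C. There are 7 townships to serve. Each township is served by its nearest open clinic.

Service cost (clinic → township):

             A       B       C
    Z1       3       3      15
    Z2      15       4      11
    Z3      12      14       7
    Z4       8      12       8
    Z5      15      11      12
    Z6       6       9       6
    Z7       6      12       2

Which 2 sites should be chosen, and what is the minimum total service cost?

With exactly 2 open, each township uses its cheapest among the chosen.
{B, C}: Z1→B 3, Z2→B 4, Z3→C 7, Z4→C 8, Z5→B 11, Z6→C 6, Z7→C 2. Service cost 41.
{A, C}: service cost 49
{A, B}: service cost 50
Among all 3 size-2 choices, {B, C} is lowest.

Choose B and C; total service cost 41.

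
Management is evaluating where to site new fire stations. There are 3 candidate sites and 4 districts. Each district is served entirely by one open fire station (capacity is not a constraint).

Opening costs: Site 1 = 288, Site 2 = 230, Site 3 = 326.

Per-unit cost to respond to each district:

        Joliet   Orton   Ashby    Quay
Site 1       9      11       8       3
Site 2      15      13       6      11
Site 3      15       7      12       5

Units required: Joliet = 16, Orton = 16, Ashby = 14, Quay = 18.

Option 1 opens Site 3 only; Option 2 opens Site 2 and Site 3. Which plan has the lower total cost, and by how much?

Option 1 is cheaper by 146.

Option 1: {Site 3}: Joliet→Site 3 15·16=240, Orton→Site 3 7·16=112, Ashby→Site 3 12·14=168, Quay→Site 3 5·18=90. Service 610; fixed 326; total 936.
Option 2: {Site 2, Site 3}: Joliet→Site 2 15·16=240, Orton→Site 3 7·16=112, Ashby→Site 2 6·14=84, Quay→Site 3 5·18=90. Service 526; fixed 556; total 1082.
Difference: |936 − 1082| = 146.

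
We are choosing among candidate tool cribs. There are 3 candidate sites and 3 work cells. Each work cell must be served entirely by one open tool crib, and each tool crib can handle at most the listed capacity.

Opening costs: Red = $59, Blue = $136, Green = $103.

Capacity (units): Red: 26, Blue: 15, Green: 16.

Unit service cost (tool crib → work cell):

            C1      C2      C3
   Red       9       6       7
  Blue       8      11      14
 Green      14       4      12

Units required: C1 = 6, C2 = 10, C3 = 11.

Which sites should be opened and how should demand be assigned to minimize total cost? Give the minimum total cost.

Minimum total cost: 333

Open {Red, Green}: C1→Red 9·6=54, C2→Green 4·10=40, C3→Red 7·11=77.
Loads: Red carries 17/26, Green carries 10/16. Service 171; fixed 162; total 333.
Next best feasible plan costs 363.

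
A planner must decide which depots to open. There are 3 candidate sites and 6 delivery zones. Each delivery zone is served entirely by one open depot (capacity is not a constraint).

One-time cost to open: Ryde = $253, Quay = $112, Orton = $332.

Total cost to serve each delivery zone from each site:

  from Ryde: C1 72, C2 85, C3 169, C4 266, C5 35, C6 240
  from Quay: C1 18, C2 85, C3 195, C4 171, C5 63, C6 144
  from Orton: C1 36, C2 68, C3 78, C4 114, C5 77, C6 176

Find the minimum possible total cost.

Minimum total cost: 788

For any fixed open set, each delivery zone goes to its cheapest open site; total = fixed + service.
{Quay}: C1→Quay 18, C2→Quay 85, C3→Quay 195, C4→Quay 171, C5→Quay 63, C6→Quay 144. Service 676; fixed 112; total 788.
{Orton}: C1→Orton 36, C2→Orton 68, C3→Orton 78, C4→Orton 114, C5→Orton 77, C6→Orton 176. Service 549; fixed 332; total 881.
{Quay, Orton}: C1→Quay 18, C2→Orton 68, C3→Orton 78, C4→Orton 114, C5→Quay 63, C6→Quay 144. Service 485; fixed 444; total 929.
{Ryde, Quay, Orton}: service 457 + fixed 697 = 1154
No other subset beats 788.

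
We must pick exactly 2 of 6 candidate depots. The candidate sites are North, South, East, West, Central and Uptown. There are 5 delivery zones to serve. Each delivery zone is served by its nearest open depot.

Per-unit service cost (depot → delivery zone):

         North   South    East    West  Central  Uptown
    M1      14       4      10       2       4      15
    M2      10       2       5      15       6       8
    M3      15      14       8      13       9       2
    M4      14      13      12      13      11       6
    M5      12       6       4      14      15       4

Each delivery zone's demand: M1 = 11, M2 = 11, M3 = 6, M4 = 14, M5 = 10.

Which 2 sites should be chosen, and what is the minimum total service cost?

Choose South and Uptown; total service cost 202.

With exactly 2 open, each delivery zone uses its cheapest among the chosen.
{South, Uptown}: M1→South 4·11=44, M2→South 2·11=22, M3→Uptown 2·6=12, M4→Uptown 6·14=84, M5→Uptown 4·10=40. Service cost 202.
{West, Uptown}: service cost 246
{Central, Uptown}: service cost 246
Among all 15 size-2 choices, {South, Uptown} is lowest.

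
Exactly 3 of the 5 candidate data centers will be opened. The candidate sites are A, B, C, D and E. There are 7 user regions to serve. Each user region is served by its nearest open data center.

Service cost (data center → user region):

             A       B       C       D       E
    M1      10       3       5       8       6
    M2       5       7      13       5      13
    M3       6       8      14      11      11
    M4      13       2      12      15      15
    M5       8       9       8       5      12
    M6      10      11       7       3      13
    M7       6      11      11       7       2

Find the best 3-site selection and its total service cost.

Choose B, D and E; total service cost 28.

With exactly 3 open, each user region uses its cheapest among the chosen.
{B, D, E}: M1→B 3, M2→D 5, M3→B 8, M4→B 2, M5→D 5, M6→D 3, M7→E 2. Service cost 28.
{A, B, D}: service cost 30
{B, C, D}: service cost 33
Among all 10 size-3 choices, {B, D, E} is lowest.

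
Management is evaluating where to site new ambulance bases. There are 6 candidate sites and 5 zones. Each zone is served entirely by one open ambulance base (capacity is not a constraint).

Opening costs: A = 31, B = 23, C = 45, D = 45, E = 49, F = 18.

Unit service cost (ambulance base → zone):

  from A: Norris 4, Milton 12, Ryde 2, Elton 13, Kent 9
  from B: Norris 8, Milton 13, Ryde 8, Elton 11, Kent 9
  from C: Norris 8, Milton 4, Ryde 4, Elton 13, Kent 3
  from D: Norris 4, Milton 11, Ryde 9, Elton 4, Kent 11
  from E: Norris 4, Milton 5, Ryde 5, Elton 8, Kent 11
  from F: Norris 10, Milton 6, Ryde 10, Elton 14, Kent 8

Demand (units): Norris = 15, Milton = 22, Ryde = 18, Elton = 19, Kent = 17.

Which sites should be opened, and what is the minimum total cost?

Open A, C and D; minimum total cost 432.

For any fixed open set, each zone goes to its cheapest open site; total = fixed + service.
{A, C, D}: Norris→A 4·15=60, Milton→C 4·22=88, Ryde→A 2·18=36, Elton→D 4·19=76, Kent→C 3·17=51. Service 311; fixed 121; total 432.
{C, D}: service 347 + fixed 90 = 437
{A, C, D, F}: service 311 + fixed 139 = 450
{A, B, C, D, E, F}: Norris→A 4·15=60, Milton→C 4·22=88, Ryde→A 2·18=36, Elton→D 4·19=76, Kent→C 3·17=51. Service 311; fixed 211; total 522.
No other subset beats 432.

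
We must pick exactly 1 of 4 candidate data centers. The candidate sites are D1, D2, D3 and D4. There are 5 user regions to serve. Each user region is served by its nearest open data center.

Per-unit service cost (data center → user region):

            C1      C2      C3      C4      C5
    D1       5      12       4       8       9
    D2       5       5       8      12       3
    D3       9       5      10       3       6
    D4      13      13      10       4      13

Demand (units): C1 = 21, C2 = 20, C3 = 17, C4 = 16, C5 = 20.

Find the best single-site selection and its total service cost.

Choose D2 only; total service cost 593.

With exactly 1 open, each user region uses its cheapest among the chosen.
{D2}: C1→D2 5·21=105, C2→D2 5·20=100, C3→D2 8·17=136, C4→D2 12·16=192, C5→D2 3·20=60. Service cost 593.
{D3}: service cost 627
{D1}: service cost 721
Among all 4 size-1 choices, {D2} is lowest.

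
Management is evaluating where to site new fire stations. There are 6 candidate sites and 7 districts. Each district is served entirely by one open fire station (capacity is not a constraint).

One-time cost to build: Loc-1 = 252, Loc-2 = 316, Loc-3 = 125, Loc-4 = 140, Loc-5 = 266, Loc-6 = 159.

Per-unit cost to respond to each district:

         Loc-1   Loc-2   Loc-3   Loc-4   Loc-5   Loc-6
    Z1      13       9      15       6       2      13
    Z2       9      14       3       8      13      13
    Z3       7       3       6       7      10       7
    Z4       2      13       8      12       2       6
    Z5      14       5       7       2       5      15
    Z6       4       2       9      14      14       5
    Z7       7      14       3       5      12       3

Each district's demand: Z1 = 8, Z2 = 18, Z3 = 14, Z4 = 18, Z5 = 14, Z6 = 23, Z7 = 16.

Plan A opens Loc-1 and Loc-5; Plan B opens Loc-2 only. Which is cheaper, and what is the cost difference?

Plan A is cheaper by 152.

Plan A: {Loc-1, Loc-5}: Z1→Loc-5 2·8=16, Z2→Loc-1 9·18=162, Z3→Loc-1 7·14=98, Z4→Loc-1 2·18=36, Z5→Loc-5 5·14=70, Z6→Loc-1 4·23=92, Z7→Loc-1 7·16=112. Service 586; fixed 518; total 1104.
Plan B: {Loc-2}: Z1→Loc-2 9·8=72, Z2→Loc-2 14·18=252, Z3→Loc-2 3·14=42, Z4→Loc-2 13·18=234, Z5→Loc-2 5·14=70, Z6→Loc-2 2·23=46, Z7→Loc-2 14·16=224. Service 940; fixed 316; total 1256.
Difference: |1104 − 1256| = 152.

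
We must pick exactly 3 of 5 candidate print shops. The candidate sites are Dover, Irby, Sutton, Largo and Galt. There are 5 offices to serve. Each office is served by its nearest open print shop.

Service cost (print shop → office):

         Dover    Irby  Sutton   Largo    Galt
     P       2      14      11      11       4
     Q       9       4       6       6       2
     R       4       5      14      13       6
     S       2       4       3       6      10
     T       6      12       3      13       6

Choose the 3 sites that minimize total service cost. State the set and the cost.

Choose Dover, Sutton and Galt; total service cost 13.

With exactly 3 open, each office uses its cheapest among the chosen.
{Dover, Sutton, Galt}: P→Dover 2, Q→Galt 2, R→Dover 4, S→Dover 2, T→Sutton 3. Service cost 13.
{Dover, Irby, Sutton}: service cost 15
{Dover, Irby, Galt}: service cost 16
Among all 10 size-3 choices, {Dover, Sutton, Galt} is lowest.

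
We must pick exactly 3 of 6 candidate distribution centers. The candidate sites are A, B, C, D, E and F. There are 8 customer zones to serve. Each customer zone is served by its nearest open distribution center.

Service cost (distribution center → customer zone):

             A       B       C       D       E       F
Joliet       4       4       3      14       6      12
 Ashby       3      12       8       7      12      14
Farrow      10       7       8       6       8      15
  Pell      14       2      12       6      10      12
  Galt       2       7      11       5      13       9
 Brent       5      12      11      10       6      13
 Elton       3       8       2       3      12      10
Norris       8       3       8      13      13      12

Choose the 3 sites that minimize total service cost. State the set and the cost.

With exactly 3 open, each customer zone uses its cheapest among the chosen.
{A, B, C}: Joliet→C 3, Ashby→A 3, Farrow→B 7, Pell→B 2, Galt→A 2, Brent→A 5, Elton→C 2, Norris→B 3. Service cost 27.
{A, B, D}: service cost 28
{A, B, E}: service cost 29
Among all 20 size-3 choices, {A, B, C} is lowest.

Choose A, B and C; total service cost 27.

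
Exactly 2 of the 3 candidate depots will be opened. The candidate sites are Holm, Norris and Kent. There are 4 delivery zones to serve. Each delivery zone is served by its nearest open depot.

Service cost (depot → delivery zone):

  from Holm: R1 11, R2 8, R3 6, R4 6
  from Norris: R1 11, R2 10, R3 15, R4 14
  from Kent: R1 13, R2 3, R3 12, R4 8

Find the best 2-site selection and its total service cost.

With exactly 2 open, each delivery zone uses its cheapest among the chosen.
{Holm, Kent}: R1→Holm 11, R2→Kent 3, R3→Holm 6, R4→Holm 6. Service cost 26.
{Holm, Norris}: service cost 31
{Norris, Kent}: service cost 34
Among all 3 size-2 choices, {Holm, Kent} is lowest.

Choose Holm and Kent; total service cost 26.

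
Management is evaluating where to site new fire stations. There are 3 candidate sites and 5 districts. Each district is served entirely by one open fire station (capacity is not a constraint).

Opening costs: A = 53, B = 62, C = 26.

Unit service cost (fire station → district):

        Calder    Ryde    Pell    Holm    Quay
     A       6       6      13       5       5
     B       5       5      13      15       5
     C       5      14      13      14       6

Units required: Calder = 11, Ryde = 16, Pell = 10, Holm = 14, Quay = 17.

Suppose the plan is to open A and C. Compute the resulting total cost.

Each district is assigned to its cheapest site among the open ones.
{A, C}: Calder→C 5·11=55, Ryde→A 6·16=96, Pell→A 13·10=130, Holm→A 5·14=70, Quay→A 5·17=85. Service 436; fixed 79; total 515.

Total cost: 515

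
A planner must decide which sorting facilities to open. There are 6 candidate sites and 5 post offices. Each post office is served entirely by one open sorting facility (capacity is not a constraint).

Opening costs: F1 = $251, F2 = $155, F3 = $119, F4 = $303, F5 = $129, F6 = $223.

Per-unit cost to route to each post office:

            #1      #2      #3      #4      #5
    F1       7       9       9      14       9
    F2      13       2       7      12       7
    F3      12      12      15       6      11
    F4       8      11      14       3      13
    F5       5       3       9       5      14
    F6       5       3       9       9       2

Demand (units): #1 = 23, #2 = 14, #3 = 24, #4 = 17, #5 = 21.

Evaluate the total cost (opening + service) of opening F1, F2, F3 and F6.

Total cost: 1203

Each post office is assigned to its cheapest site among the open ones.
{F1, F2, F3, F6}: #1→F6 5·23=115, #2→F2 2·14=28, #3→F2 7·24=168, #4→F3 6·17=102, #5→F6 2·21=42. Service 455; fixed 748; total 1203.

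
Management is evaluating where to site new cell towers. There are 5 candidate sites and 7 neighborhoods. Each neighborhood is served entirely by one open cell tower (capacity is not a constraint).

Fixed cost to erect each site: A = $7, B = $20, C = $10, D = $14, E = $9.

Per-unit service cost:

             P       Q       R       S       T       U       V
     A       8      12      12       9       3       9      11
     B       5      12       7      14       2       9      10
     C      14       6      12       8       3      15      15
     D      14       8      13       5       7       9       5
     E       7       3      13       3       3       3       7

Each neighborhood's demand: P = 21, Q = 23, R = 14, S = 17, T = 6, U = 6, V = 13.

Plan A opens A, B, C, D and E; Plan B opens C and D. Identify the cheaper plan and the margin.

Plan A: {A, B, C, D, E}: P→B 5·21=105, Q→E 3·23=69, R→B 7·14=98, S→E 3·17=51, T→B 2·6=12, U→E 3·6=18, V→D 5·13=65. Service 418; fixed 60; total 478.
Plan B: {C, D}: P→C 14·21=294, Q→C 6·23=138, R→C 12·14=168, S→D 5·17=85, T→C 3·6=18, U→D 9·6=54, V→D 5·13=65. Service 822; fixed 24; total 846.
Difference: |478 − 846| = 368.

Plan A is cheaper by 368.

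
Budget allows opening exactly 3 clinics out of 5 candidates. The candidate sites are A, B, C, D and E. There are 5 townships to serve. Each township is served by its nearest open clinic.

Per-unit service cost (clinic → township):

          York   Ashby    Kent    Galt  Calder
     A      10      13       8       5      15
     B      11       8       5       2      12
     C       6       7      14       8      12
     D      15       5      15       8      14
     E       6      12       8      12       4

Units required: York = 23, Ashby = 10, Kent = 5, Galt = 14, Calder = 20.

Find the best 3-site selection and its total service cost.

Choose B, D and E; total service cost 321.

With exactly 3 open, each township uses its cheapest among the chosen.
{B, D, E}: York→E 6·23=138, Ashby→D 5·10=50, Kent→B 5·5=25, Galt→B 2·14=28, Calder→E 4·20=80. Service cost 321.
{B, C, E}: service cost 341
{A, B, E}: service cost 351
Among all 10 size-3 choices, {B, D, E} is lowest.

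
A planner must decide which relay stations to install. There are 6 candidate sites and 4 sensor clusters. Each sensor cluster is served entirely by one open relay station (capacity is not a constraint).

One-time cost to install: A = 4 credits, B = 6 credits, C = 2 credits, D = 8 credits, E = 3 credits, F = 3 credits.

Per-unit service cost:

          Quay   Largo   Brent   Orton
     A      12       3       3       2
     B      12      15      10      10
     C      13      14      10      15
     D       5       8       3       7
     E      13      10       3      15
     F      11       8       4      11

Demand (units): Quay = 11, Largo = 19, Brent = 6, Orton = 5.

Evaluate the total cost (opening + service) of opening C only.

Each sensor cluster is assigned to its cheapest site among the open ones.
{C}: Quay→C 13·11=143, Largo→C 14·19=266, Brent→C 10·6=60, Orton→C 15·5=75. Service 544; fixed 2; total 546.

Total cost: 546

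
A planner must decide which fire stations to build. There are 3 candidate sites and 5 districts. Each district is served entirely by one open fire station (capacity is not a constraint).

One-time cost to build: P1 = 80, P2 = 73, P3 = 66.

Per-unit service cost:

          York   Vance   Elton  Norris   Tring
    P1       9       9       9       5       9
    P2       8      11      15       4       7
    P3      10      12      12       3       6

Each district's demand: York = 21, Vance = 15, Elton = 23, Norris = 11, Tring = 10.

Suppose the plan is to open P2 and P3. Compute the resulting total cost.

Each district is assigned to its cheapest site among the open ones.
{P2, P3}: York→P2 8·21=168, Vance→P2 11·15=165, Elton→P3 12·23=276, Norris→P3 3·11=33, Tring→P3 6·10=60. Service 702; fixed 139; total 841.

Total cost: 841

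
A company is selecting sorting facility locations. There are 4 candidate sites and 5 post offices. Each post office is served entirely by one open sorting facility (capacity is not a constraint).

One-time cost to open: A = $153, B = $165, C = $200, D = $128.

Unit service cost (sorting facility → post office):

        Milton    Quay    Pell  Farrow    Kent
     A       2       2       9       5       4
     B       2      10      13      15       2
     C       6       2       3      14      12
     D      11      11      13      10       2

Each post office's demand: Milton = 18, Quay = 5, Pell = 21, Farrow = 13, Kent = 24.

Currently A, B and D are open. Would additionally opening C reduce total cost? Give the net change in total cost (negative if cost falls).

Current service cost with {A, B, D}: 348.
Adding C: each post office re-picks its cheapest; new service cost 222, saving 126.
Extra fixed cost: 200. Net change = 200 − 126 = 74.
(Totals: 794 → 868.)

No — net change +74 (cost rises by 74).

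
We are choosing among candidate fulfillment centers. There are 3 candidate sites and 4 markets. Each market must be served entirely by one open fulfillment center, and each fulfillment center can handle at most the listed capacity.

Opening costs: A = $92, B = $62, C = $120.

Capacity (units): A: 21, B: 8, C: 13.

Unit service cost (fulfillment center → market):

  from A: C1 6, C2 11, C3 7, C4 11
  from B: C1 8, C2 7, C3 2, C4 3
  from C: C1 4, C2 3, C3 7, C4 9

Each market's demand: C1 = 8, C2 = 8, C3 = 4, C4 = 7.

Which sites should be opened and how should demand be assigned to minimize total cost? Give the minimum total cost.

Open {A, B}: C1→A 6·8=48, C2→A 11·8=88, C3→A 7·4=28, C4→B 3·7=21.
Loads: A carries 20/21, B carries 7/8. Service 185; fixed 154; total 339.
Next best feasible plan costs 363.

Minimum total cost: 339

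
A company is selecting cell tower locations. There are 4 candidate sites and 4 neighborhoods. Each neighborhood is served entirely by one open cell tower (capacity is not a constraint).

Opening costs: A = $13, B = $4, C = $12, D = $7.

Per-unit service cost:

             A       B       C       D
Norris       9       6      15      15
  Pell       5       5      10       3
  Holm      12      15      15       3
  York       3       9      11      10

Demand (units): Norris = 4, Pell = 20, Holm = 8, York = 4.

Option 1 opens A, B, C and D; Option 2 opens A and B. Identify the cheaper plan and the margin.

Option 1 is cheaper by 93.

Option 1: {A, B, C, D}: Norris→B 6·4=24, Pell→D 3·20=60, Holm→D 3·8=24, York→A 3·4=12. Service 120; fixed 36; total 156.
Option 2: {A, B}: Norris→B 6·4=24, Pell→A 5·20=100, Holm→A 12·8=96, York→A 3·4=12. Service 232; fixed 17; total 249.
Difference: |156 − 249| = 93.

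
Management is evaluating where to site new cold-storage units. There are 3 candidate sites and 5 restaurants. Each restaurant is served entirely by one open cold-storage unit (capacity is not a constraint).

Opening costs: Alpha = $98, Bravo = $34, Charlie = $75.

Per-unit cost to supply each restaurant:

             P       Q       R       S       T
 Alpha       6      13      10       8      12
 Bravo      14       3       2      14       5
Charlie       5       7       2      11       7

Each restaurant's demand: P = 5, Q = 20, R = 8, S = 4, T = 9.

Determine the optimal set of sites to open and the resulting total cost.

Open Bravo only; minimum total cost 281.

For any fixed open set, each restaurant goes to its cheapest open site; total = fixed + service.
{Bravo}: P→Bravo 14·5=70, Q→Bravo 3·20=60, R→Bravo 2·8=16, S→Bravo 14·4=56, T→Bravo 5·9=45. Service 247; fixed 34; total 281.
{Bravo, Charlie}: service 190 + fixed 109 = 299
{Alpha, Bravo}: service 183 + fixed 132 = 315
{Alpha, Bravo, Charlie}: P→Charlie 5·5=25, Q→Bravo 3·20=60, R→Bravo 2·8=16, S→Alpha 8·4=32, T→Bravo 5·9=45. Service 178; fixed 207; total 385.
No other subset beats 281.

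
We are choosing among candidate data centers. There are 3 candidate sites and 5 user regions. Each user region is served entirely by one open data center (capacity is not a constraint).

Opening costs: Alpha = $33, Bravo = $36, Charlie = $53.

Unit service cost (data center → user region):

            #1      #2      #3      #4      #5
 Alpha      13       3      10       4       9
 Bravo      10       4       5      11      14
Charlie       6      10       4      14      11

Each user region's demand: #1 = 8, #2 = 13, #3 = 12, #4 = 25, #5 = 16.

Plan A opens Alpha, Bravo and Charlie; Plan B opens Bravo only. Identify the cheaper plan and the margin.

Plan A is cheaper by 226.

Plan A: {Alpha, Bravo, Charlie}: #1→Charlie 6·8=48, #2→Alpha 3·13=39, #3→Charlie 4·12=48, #4→Alpha 4·25=100, #5→Alpha 9·16=144. Service 379; fixed 122; total 501.
Plan B: {Bravo}: #1→Bravo 10·8=80, #2→Bravo 4·13=52, #3→Bravo 5·12=60, #4→Bravo 11·25=275, #5→Bravo 14·16=224. Service 691; fixed 36; total 727.
Difference: |501 − 727| = 226.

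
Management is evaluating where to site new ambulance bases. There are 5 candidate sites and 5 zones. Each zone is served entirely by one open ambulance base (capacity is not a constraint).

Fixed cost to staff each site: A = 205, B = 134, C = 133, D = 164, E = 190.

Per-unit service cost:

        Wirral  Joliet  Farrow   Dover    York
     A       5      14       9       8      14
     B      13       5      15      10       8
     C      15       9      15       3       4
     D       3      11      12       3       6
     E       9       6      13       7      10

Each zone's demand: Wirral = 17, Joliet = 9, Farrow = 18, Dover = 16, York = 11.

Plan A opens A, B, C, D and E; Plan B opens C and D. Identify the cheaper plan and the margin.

Plan A: {A, B, C, D, E}: Wirral→D 3·17=51, Joliet→B 5·9=45, Farrow→A 9·18=162, Dover→C 3·16=48, York→C 4·11=44. Service 350; fixed 826; total 1176.
Plan B: {C, D}: Wirral→D 3·17=51, Joliet→C 9·9=81, Farrow→D 12·18=216, Dover→C 3·16=48, York→C 4·11=44. Service 440; fixed 297; total 737.
Difference: |1176 − 737| = 439.

Plan B is cheaper by 439.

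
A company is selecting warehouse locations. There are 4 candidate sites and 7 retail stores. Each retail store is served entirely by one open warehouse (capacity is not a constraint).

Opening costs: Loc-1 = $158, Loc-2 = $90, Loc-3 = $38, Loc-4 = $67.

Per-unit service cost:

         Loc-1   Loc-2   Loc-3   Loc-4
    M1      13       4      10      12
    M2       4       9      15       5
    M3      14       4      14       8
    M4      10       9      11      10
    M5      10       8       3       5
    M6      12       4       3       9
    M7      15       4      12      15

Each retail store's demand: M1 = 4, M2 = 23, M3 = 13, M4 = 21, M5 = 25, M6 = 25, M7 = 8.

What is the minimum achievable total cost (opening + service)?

Minimum total cost: 749

For any fixed open set, each retail store goes to its cheapest open site; total = fixed + service.
{Loc-2, Loc-3, Loc-4}: M1→Loc-2 4·4=16, M2→Loc-4 5·23=115, M3→Loc-2 4·13=52, M4→Loc-2 9·21=189, M5→Loc-3 3·25=75, M6→Loc-3 3·25=75, M7→Loc-2 4·8=32. Service 554; fixed 195; total 749.
{Loc-2, Loc-3}: M1→Loc-2 4·4=16, M2→Loc-2 9·23=207, M3→Loc-2 4·13=52, M4→Loc-2 9·21=189, M5→Loc-3 3·25=75, M6→Loc-3 3·25=75, M7→Loc-2 4·8=32. Service 646; fixed 128; total 774.
{Loc-2, Loc-4}: M1→Loc-2 4·4=16, M2→Loc-4 5·23=115, M3→Loc-2 4·13=52, M4→Loc-2 9·21=189, M5→Loc-4 5·25=125, M6→Loc-2 4·25=100, M7→Loc-2 4·8=32. Service 629; fixed 157; total 786.
{Loc-1, Loc-2, Loc-3, Loc-4}: service 531 + fixed 353 = 884
No other subset beats 749.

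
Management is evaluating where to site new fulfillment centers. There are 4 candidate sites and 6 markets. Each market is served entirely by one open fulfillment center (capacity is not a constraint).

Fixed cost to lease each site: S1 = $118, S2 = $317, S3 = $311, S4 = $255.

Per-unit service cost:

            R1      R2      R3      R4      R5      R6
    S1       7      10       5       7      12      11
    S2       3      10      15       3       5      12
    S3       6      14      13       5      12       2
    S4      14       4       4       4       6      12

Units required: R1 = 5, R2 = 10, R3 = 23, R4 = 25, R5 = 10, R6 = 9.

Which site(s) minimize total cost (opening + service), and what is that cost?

Open S4 only; minimum total cost 725.

For any fixed open set, each market goes to its cheapest open site; total = fixed + service.
{S4}: R1→S4 14·5=70, R2→S4 4·10=40, R3→S4 4·23=92, R4→S4 4·25=100, R5→S4 6·10=60, R6→S4 12·9=108. Service 470; fixed 255; total 725.
{S1}: R1→S1 7·5=35, R2→S1 10·10=100, R3→S1 5·23=115, R4→S1 7·25=175, R5→S1 12·10=120, R6→S1 11·9=99. Service 644; fixed 118; total 762.
{S1, S4}: service 426 + fixed 373 = 799
{S1, S2, S3, S4}: service 290 + fixed 1001 = 1291
(All 15 nonempty subsets were checked; S4 only is lowest.)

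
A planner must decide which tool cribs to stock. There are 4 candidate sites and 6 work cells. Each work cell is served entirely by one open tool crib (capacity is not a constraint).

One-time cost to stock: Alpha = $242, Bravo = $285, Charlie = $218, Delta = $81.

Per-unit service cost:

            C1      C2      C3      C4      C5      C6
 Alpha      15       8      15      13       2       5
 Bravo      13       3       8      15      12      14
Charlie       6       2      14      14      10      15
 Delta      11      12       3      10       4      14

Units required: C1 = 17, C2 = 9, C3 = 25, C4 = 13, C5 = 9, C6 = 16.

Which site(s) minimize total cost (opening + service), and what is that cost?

Open Delta only; minimum total cost 841.

For any fixed open set, each work cell goes to its cheapest open site; total = fixed + service.
{Delta}: C1→Delta 11·17=187, C2→Delta 12·9=108, C3→Delta 3·25=75, C4→Delta 10·13=130, C5→Delta 4·9=36, C6→Delta 14·16=224. Service 760; fixed 81; total 841.
{Charlie, Delta}: C1→Charlie 6·17=102, C2→Charlie 2·9=18, C3→Delta 3·25=75, C4→Delta 10·13=130, C5→Delta 4·9=36, C6→Delta 14·16=224. Service 585; fixed 299; total 884.
{Alpha, Delta}: C1→Delta 11·17=187, C2→Alpha 8·9=72, C3→Delta 3·25=75, C4→Delta 10·13=130, C5→Alpha 2·9=18, C6→Alpha 5·16=80. Service 562; fixed 323; total 885.
{Alpha, Bravo, Charlie, Delta}: service 423 + fixed 826 = 1249
No other subset beats 841.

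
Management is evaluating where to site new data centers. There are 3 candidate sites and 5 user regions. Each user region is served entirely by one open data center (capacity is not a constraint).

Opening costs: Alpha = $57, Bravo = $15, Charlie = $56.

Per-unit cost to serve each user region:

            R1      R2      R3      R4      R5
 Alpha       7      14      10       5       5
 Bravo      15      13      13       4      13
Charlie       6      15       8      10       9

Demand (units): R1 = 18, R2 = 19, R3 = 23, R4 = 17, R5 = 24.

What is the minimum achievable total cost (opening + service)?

Minimum total cost: 855

For any fixed open set, each user region goes to its cheapest open site; total = fixed + service.
{Alpha, Bravo, Charlie}: R1→Charlie 6·18=108, R2→Bravo 13·19=247, R3→Charlie 8·23=184, R4→Bravo 4·17=68, R5→Alpha 5·24=120. Service 727; fixed 128; total 855.
{Alpha, Bravo}: service 791 + fixed 72 = 863
{Alpha, Charlie}: service 763 + fixed 113 = 876
{Bravo}: service 1196 + fixed 15 = 1211
(All 7 nonempty subsets were checked; Alpha, Bravo and Charlie is lowest.)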